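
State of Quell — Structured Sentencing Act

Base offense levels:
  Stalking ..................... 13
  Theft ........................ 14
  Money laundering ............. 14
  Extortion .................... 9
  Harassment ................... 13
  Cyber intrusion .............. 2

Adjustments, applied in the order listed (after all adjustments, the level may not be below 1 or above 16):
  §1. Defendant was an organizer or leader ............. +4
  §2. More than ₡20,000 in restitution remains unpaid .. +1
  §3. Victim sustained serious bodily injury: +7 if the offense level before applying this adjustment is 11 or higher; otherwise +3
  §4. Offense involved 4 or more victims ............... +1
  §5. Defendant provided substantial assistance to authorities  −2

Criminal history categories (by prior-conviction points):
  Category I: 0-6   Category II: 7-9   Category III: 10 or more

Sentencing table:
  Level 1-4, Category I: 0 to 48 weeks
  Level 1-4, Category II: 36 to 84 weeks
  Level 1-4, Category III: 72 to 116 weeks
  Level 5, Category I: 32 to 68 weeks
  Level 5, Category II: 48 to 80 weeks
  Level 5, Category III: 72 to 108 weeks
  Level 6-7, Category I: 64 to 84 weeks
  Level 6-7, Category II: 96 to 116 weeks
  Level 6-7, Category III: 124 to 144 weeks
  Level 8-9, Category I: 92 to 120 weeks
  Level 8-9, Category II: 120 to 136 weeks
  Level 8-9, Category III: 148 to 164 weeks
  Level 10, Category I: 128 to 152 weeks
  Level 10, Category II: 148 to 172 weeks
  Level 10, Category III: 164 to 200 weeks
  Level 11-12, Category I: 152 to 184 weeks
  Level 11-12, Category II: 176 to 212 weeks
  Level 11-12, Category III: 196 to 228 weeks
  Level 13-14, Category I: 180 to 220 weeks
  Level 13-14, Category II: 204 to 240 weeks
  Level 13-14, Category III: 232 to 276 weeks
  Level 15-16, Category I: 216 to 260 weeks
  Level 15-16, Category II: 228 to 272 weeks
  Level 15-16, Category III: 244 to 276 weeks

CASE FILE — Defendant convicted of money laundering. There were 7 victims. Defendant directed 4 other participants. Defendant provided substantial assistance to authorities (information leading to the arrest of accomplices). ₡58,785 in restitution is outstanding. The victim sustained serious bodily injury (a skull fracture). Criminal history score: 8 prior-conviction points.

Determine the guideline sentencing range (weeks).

228-272 weeks

Base offense level for money laundering: 14.
§1 applies: 14 + 4 = 18.
§2 applies: 18 + 1 = 19.
§3 applies (level before this adjustment is 19 ≥ 11, so +7): 19 + 7 = 26.
§4 applies: 26 + 1 = 27.
§5 applies: 27 − 2 = 25.
Level 25 exceeds the maximum of 16; capped at 16.
Final offense level: 16.
Criminal history: 8 prior points → Category II (7-9).
Level 16 falls in the 15-16 band.
Grid: Level 15-16 × Category II = 228-272 weeks.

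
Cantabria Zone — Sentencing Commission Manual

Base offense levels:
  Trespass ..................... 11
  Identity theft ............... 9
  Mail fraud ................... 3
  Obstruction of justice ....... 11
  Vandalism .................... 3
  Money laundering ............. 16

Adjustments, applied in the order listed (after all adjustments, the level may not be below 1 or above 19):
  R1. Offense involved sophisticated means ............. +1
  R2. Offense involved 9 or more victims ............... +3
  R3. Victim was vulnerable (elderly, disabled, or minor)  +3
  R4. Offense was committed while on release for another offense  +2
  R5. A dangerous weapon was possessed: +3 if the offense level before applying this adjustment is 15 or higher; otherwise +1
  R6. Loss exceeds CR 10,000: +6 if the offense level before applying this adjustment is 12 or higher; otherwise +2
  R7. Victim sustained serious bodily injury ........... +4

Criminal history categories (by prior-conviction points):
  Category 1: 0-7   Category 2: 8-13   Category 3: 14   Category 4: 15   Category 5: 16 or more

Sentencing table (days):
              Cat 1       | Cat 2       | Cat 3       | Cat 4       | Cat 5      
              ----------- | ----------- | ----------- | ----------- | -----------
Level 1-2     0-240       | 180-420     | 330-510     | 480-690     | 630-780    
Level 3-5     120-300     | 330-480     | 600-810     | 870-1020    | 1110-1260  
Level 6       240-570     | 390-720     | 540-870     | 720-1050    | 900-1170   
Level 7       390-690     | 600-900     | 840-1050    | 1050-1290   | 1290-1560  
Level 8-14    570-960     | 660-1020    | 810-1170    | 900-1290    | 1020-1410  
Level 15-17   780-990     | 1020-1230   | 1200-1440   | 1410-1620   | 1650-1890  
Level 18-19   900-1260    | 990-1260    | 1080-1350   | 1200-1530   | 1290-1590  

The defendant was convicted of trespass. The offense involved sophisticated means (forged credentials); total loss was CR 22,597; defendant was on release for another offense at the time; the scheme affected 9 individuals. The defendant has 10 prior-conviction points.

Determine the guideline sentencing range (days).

Base offense level for trespass: 11.
R1 applies: 11 + 1 = 12.
R2 applies: 12 + 3 = 15.
R3 does not apply.
R4 applies: 15 + 2 = 17.
R5 does not apply.
R6 applies (level before this adjustment is 17 ≥ 12, so +6): 17 + 6 = 23.
Level 23 exceeds the maximum of 19; capped at 19.
Final offense level: 19.
Criminal history: 10 prior points → Category 2 (8-13).
Level 19 falls in the 18-19 band.
Grid: Level 18-19 × Category 2 = 990-1260 days.

990-1260 days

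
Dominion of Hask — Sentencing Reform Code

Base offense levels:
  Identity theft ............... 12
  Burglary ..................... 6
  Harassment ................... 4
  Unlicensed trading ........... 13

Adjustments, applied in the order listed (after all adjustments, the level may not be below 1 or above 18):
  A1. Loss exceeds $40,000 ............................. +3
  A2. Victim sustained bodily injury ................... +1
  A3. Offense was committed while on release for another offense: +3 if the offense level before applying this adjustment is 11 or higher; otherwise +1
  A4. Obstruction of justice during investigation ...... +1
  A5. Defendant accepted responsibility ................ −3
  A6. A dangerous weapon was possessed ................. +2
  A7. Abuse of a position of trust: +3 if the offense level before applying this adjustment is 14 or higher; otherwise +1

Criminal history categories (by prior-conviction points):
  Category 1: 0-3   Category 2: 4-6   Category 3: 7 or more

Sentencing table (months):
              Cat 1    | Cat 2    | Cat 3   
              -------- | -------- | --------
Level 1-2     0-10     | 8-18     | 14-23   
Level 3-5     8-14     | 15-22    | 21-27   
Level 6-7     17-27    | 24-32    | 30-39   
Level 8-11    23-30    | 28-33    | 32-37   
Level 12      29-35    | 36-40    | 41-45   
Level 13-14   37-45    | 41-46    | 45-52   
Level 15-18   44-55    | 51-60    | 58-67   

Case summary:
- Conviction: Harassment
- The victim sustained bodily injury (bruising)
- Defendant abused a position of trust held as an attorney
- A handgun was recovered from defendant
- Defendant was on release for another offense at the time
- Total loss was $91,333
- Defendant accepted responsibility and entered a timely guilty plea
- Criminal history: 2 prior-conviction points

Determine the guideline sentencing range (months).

Base offense level for harassment: 4.
A1 applies: 4 + 3 = 7.
A2 applies: 7 + 1 = 8.
A3 applies (level before this adjustment is 8 < 11, so +1): 8 + 1 = 9.
A5 applies: 9 − 3 = 6.
A6 applies: 6 + 2 = 8.
A7 applies (level before this adjustment is 8 < 14, so +1): 8 + 1 = 9.
Final offense level: 9.
Criminal history: 2 prior points → Category 1 (0-3).
Level 9 falls in the 8-11 band.
Grid: Level 8-11 × Category 1 = 23-30 months.

23-30 months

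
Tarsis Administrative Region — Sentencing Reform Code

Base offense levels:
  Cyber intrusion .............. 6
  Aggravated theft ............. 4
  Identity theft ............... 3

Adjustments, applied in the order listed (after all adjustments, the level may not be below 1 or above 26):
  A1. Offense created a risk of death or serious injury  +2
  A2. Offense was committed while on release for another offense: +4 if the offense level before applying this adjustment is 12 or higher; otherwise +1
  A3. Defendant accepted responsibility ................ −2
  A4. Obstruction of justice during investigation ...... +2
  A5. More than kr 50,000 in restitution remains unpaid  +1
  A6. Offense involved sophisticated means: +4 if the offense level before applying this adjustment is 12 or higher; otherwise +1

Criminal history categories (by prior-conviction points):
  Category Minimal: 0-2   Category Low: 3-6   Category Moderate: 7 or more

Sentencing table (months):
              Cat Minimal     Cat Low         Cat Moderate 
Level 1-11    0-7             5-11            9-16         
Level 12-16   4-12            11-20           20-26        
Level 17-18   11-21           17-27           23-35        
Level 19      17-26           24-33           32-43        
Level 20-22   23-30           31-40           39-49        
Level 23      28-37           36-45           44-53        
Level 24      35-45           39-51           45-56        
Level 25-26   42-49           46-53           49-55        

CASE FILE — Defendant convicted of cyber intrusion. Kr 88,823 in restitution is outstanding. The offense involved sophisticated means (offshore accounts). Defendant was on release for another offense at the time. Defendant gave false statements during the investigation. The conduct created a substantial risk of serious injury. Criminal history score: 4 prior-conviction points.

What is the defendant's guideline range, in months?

11-20 months

Base offense level for cyber intrusion: 6.
A1 applies: 6 + 2 = 8.
A2 applies (level before this adjustment is 8 < 12, so +1): 8 + 1 = 9.
A3 does not apply.
A4 applies: 9 + 2 = 11.
A5 applies: 11 + 1 = 12.
A6 applies (level before this adjustment is 12 ≥ 12, so +4): 12 + 4 = 16.
Final offense level: 16.
Criminal history: 4 prior points → Category Low (3-6).
Level 16 falls in the 12-16 band.
Grid: Level 12-16 × Category Low = 11-20 months.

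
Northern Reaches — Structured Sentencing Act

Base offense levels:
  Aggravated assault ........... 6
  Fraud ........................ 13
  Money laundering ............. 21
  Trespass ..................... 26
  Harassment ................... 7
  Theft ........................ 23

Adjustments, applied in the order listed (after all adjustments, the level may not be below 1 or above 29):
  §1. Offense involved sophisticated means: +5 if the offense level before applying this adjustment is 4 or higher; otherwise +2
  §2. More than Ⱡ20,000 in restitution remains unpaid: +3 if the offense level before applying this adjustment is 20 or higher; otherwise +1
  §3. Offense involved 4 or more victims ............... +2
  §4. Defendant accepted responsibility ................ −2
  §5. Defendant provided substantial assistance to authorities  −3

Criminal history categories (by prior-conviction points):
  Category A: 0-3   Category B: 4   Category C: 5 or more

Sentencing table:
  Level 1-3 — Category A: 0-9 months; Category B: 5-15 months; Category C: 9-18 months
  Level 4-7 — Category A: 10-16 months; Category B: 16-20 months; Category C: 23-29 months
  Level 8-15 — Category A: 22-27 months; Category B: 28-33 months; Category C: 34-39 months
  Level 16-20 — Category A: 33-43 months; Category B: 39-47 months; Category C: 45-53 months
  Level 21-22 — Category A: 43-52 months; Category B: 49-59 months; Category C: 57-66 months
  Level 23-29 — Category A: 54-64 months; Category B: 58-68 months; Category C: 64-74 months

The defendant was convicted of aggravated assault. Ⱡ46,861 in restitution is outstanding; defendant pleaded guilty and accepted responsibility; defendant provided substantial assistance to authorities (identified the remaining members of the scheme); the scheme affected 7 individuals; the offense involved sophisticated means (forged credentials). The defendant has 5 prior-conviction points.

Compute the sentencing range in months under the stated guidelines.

Base offense level for aggravated assault: 6.
§1 applies (level before this adjustment is 6 ≥ 4, so +5): 6 + 5 = 11.
§2 applies (level before this adjustment is 11 < 20, so +1): 11 + 1 = 12.
§3 applies: 12 + 2 = 14.
§4 applies: 14 − 2 = 12.
§5 applies: 12 − 3 = 9.
Final offense level: 9.
Criminal history: 5 prior points → Category C (5+).
Level 9 falls in the 8-15 band.
Grid: Level 8-15 × Category C = 34-39 months.

34-39 months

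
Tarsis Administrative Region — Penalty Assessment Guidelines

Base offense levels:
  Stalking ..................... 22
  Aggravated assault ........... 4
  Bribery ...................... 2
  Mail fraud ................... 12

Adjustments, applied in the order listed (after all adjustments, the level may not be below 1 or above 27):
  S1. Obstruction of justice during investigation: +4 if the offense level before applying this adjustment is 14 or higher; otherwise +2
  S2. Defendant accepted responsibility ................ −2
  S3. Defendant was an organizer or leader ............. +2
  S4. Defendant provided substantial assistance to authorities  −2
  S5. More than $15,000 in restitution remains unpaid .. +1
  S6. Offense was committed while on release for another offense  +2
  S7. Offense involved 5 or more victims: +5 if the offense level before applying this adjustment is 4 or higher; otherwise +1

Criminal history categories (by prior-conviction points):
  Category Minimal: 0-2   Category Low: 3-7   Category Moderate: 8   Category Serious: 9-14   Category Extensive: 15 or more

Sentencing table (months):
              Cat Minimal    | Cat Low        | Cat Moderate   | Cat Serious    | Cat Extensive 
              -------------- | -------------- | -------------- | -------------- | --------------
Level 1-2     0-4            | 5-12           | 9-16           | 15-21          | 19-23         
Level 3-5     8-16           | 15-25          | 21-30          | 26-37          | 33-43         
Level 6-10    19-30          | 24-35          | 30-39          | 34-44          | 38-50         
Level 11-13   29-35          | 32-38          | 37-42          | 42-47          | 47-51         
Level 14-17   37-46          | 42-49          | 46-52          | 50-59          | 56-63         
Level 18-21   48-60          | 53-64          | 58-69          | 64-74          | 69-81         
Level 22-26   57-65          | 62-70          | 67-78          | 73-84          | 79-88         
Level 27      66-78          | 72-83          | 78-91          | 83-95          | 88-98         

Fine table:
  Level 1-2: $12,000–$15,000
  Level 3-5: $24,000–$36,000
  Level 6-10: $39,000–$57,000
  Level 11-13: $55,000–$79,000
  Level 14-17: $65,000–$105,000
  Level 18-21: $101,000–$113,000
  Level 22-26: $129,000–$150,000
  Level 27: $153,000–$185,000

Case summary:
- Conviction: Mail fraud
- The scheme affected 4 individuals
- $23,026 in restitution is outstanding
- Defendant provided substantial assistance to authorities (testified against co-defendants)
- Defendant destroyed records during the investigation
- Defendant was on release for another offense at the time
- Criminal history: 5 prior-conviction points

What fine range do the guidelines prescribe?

$65,000–$105,000

Base offense level for mail fraud: 12.
S1 applies (level before this adjustment is 12 < 14, so +2): 12 + 2 = 14.
S2 does not apply.
S4 applies: 14 − 2 = 12.
S5 applies: 12 + 1 = 13.
S6 applies: 13 + 2 = 15.
Final offense level: 15.
Level 15 falls in the 14-17 band.
Fine table: Level 14-17 → $65,000–$105,000.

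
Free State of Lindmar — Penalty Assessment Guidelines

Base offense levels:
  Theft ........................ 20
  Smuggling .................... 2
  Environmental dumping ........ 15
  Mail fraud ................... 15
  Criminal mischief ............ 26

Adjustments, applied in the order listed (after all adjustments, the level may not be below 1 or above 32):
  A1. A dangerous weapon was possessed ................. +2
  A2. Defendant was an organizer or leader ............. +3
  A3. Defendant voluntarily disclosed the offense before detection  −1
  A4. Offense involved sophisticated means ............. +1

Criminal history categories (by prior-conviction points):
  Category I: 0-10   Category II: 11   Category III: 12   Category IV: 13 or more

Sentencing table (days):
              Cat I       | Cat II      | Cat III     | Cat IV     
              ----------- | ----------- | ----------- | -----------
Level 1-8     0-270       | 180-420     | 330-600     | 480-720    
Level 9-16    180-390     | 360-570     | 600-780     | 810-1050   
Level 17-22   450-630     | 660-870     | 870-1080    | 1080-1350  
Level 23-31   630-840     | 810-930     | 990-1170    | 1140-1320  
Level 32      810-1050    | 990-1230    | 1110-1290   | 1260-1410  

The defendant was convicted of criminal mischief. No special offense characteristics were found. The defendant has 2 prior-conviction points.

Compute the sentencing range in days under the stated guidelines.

Base offense level for criminal mischief: 26.
Final offense level: 26.
Criminal history: 2 prior points → Category I (0-10).
Level 26 falls in the 23-31 band.
Grid: Level 23-31 × Category I = 630-840 days.

630-840 days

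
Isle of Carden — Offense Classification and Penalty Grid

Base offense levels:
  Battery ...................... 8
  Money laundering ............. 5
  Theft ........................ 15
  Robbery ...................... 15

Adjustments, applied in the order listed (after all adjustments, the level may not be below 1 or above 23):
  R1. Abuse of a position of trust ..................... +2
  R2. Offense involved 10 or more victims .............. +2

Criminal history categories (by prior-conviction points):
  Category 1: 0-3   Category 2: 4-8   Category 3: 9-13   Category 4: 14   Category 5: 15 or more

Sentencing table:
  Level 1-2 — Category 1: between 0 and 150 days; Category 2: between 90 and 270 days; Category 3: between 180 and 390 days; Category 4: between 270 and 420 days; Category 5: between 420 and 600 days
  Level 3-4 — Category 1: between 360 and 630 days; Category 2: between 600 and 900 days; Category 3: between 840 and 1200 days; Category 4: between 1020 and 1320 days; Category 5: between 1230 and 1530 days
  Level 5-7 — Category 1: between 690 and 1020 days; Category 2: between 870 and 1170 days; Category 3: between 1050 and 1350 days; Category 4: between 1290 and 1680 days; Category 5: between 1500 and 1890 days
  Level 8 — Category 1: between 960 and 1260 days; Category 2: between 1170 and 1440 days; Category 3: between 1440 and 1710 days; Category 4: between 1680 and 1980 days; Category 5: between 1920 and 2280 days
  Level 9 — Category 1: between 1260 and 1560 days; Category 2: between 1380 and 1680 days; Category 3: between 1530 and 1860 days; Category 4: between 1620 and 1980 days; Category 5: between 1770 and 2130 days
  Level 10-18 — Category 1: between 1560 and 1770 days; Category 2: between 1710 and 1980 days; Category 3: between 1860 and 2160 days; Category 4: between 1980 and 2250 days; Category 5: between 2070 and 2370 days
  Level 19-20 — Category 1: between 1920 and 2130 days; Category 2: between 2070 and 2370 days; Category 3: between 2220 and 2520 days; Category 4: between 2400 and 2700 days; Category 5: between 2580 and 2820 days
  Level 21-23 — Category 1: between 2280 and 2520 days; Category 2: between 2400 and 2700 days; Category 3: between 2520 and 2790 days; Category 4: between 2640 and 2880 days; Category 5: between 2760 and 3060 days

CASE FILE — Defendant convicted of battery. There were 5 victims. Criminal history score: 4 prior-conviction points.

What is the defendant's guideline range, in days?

Base offense level for battery: 8.
Final offense level: 8.
Criminal history: 4 prior points → Category 2 (4-8).
Level 8 falls in the 8 band.
Grid: Level 8 × Category 2 = 1170-1440 days.

1170-1440 days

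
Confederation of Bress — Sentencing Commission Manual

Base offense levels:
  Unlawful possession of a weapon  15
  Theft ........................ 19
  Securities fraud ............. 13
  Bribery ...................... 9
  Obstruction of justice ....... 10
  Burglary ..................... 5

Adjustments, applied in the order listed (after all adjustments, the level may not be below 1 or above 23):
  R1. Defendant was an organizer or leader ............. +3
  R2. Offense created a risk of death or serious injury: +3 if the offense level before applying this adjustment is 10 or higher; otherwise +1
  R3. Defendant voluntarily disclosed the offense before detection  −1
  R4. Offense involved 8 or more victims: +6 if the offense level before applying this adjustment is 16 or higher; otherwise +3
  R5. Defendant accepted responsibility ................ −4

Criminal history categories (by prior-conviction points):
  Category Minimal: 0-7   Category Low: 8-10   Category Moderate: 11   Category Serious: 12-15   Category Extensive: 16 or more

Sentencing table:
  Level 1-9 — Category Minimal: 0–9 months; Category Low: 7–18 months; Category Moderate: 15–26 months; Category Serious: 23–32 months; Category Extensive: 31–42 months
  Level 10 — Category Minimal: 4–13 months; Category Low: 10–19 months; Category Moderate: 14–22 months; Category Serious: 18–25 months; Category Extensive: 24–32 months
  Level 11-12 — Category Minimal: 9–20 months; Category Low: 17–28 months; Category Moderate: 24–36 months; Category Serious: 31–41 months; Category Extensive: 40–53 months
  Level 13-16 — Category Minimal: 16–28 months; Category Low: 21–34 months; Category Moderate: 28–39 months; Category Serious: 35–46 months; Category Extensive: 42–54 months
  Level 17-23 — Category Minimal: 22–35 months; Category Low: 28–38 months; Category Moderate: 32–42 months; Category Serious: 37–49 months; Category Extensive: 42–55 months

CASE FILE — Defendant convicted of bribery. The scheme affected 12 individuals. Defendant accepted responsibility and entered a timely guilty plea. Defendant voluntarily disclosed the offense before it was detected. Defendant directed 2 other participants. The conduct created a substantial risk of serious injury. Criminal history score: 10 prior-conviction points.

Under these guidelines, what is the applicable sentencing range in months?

21-34 months

Base offense level for bribery: 9.
R1 applies: 9 + 3 = 12.
R2 applies (level before this adjustment is 12 ≥ 10, so +3): 12 + 3 = 15.
R3 applies: 15 − 1 = 14.
R4 applies (level before this adjustment is 14 < 16, so +3): 14 + 3 = 17.
R5 applies: 17 − 4 = 13.
Final offense level: 13.
Criminal history: 10 prior points → Category Low (8-10).
Level 13 falls in the 13-16 band.
Grid: Level 13-16 × Category Low = 21-34 months.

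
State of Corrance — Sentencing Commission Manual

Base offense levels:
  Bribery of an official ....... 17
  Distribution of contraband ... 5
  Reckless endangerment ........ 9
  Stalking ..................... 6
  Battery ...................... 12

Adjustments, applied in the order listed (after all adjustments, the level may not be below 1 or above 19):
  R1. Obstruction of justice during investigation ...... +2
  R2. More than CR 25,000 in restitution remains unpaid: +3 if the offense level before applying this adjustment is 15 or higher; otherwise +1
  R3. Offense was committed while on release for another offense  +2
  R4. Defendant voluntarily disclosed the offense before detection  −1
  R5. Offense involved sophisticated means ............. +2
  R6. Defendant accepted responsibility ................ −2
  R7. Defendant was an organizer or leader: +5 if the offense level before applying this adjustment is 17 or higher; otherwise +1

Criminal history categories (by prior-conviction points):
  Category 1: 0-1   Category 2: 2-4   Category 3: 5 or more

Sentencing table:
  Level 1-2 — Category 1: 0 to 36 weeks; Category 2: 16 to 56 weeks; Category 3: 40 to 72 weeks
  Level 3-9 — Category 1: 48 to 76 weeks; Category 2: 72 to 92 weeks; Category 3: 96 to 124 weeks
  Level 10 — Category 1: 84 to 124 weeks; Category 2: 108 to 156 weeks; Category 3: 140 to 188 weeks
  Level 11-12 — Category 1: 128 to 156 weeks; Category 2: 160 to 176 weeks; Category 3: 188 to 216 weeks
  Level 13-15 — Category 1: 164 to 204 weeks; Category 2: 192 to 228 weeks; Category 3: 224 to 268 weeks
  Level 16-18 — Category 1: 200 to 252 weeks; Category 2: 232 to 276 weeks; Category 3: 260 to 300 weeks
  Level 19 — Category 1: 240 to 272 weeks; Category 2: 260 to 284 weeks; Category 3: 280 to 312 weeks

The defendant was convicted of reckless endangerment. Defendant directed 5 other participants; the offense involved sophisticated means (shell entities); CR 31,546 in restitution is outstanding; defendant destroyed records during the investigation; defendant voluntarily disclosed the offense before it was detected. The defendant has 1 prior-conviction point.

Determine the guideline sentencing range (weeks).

164-204 weeks

Base offense level for reckless endangerment: 9.
R1 applies: 9 + 2 = 11.
R2 applies (level before this adjustment is 11 < 15, so +1): 11 + 1 = 12.
R4 applies: 12 − 1 = 11.
R5 applies: 11 + 2 = 13.
R7 applies (level before this adjustment is 13 < 17, so +1): 13 + 1 = 14.
Final offense level: 14.
Criminal history: 1 prior point → Category 1 (0-1).
Level 14 falls in the 13-15 band.
Grid: Level 13-15 × Category 1 = 164-204 weeks.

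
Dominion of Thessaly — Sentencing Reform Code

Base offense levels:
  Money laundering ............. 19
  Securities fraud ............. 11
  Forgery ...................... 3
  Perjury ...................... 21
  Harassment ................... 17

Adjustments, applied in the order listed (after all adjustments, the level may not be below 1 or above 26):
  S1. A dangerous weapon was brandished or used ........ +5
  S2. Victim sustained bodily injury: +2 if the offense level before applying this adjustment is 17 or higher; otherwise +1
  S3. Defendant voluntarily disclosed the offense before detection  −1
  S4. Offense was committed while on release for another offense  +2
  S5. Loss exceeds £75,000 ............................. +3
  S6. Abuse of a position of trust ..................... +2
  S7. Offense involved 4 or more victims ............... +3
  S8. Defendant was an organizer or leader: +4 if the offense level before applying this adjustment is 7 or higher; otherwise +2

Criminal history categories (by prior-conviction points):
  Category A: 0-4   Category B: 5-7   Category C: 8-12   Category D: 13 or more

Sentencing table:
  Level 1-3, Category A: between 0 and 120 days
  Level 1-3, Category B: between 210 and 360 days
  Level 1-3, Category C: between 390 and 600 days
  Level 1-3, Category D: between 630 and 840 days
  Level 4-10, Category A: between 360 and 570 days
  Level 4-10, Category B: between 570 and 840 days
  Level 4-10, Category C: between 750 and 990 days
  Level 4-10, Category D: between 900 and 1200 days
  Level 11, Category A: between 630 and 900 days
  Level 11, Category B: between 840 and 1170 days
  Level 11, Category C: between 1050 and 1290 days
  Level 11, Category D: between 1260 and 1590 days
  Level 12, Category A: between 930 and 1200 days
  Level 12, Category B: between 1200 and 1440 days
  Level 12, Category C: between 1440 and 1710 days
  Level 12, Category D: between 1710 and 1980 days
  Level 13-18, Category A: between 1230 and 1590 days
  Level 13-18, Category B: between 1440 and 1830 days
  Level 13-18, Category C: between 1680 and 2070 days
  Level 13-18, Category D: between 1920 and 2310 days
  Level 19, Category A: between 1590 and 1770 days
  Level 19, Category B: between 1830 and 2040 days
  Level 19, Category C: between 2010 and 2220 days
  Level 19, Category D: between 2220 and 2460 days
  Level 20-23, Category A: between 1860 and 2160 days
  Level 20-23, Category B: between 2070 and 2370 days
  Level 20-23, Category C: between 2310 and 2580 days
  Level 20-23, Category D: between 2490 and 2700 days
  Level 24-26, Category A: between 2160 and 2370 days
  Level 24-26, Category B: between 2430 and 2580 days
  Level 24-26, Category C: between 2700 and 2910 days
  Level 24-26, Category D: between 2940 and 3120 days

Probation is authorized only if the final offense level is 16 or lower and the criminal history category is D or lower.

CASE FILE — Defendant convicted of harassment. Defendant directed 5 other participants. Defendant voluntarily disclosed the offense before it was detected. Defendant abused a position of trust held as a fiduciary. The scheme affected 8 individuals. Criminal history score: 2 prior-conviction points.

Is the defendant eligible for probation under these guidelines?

No

Base offense level for harassment: 17.
S3 applies: 17 − 1 = 16.
S4 does not apply.
S5 does not apply.
S6 applies: 16 + 2 = 18.
S7 applies: 18 + 3 = 21.
S8 applies (level before this adjustment is 21 ≥ 7, so +4): 21 + 4 = 25.
Final offense level: 25.
Criminal history: 2 prior points → Category A (0-4).
Level 25 falls in the 24-26 band.
Grid: Level 24-26 × Category A = 2160-2370 days.
Probation check: level 25 > 16 and category A ≤ D → not eligible.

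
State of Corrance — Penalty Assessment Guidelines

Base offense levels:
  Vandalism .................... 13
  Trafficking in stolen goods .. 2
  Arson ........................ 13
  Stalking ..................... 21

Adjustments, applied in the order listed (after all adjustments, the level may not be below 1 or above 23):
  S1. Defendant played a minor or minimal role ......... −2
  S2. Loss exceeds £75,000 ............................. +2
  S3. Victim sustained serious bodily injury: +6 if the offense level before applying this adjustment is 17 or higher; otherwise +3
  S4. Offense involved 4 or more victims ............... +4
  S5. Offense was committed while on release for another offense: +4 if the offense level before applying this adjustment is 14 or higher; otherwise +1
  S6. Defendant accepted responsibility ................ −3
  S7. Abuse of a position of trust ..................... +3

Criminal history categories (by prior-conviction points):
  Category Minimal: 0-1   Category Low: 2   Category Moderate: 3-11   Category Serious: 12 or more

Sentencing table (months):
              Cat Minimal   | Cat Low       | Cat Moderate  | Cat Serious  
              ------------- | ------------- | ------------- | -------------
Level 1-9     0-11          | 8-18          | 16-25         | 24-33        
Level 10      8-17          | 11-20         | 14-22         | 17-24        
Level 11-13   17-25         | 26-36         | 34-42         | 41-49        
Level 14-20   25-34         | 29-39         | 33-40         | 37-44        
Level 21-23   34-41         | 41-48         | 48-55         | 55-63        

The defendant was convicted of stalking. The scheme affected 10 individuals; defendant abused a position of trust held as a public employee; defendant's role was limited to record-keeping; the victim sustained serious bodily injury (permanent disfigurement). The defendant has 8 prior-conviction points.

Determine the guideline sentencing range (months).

Base offense level for stalking: 21.
S1 applies: 21 − 2 = 19.
S3 applies (level before this adjustment is 19 ≥ 17, so +6): 19 + 6 = 25.
S4 applies: 25 + 4 = 29.
S5 does not apply.
S6 does not apply.
S7 applies: 29 + 3 = 32.
Level 32 exceeds the maximum of 23; capped at 23.
Final offense level: 23.
Criminal history: 8 prior points → Category Moderate (3-11).
Level 23 falls in the 21-23 band.
Grid: Level 21-23 × Category Moderate = 48-55 months.

48-55 months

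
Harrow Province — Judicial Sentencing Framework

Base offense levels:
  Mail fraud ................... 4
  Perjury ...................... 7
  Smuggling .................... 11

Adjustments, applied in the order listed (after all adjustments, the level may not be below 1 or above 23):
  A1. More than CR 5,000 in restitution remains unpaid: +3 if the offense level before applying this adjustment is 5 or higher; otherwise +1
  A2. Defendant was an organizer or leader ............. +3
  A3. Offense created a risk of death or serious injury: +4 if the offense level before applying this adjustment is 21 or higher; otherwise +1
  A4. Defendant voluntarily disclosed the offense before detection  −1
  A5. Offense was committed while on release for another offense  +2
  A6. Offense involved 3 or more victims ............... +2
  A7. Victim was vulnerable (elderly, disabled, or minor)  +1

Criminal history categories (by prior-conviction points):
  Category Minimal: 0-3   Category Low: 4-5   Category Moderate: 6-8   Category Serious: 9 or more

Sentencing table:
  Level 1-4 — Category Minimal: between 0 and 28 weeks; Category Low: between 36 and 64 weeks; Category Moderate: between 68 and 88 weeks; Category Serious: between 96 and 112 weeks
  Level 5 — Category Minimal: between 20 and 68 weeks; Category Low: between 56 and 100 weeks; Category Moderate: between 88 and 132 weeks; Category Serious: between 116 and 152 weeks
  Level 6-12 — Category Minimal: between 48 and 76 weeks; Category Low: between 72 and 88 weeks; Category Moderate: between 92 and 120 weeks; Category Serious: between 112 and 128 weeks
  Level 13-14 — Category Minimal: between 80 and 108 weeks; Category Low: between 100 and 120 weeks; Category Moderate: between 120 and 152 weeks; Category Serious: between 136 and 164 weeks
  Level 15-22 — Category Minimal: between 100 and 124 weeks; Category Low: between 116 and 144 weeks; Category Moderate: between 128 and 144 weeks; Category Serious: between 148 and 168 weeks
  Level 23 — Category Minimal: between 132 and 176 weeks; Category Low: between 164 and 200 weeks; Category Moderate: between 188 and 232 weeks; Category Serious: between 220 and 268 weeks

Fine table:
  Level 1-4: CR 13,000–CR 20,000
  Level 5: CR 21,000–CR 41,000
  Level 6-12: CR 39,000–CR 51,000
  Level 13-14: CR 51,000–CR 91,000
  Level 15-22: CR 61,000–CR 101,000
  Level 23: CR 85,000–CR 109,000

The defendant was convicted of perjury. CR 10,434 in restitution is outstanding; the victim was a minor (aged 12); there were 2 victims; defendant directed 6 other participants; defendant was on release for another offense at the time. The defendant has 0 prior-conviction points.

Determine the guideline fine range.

Base offense level for perjury: 7.
A1 applies (level before this adjustment is 7 ≥ 5, so +3): 7 + 3 = 10.
A2 applies: 10 + 3 = 13.
A5 applies: 13 + 2 = 15.
A6 does not apply.
A7 applies: 15 + 1 = 16.
Final offense level: 16.
Level 16 falls in the 15-22 band.
Fine table: Level 15-22 → CR 61,000–CR 101,000.

CR 61,000–CR 101,000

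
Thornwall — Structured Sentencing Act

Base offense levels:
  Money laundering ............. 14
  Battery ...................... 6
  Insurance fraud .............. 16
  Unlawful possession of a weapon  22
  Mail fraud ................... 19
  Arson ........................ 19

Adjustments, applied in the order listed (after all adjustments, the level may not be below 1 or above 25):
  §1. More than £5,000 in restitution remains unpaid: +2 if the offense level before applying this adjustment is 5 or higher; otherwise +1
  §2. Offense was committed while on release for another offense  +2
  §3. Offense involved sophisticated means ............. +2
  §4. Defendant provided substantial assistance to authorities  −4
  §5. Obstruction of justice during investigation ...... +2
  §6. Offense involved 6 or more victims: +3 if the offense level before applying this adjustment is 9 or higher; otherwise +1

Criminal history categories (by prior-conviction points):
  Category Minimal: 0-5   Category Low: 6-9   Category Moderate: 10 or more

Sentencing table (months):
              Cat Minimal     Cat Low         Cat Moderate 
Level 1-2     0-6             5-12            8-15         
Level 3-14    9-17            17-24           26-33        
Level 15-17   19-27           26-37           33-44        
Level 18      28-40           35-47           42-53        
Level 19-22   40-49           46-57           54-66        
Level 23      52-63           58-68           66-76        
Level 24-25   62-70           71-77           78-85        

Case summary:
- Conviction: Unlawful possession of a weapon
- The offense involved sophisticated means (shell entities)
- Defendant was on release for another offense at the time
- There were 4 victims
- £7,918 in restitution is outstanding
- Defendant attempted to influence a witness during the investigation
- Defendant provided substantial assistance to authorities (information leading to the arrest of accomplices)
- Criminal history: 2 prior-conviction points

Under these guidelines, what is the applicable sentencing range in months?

62-70 months

Base offense level for unlawful possession of a weapon: 22.
§1 applies (level before this adjustment is 22 ≥ 5, so +2): 22 + 2 = 24.
§2 applies: 24 + 2 = 26.
§3 applies: 26 + 2 = 28.
§4 applies: 28 − 4 = 24.
§5 applies: 24 + 2 = 26.
§6 does not apply.
Level 26 exceeds the maximum of 25; capped at 25.
Final offense level: 25.
Criminal history: 2 prior points → Category Minimal (0-5).
Level 25 falls in the 24-25 band.
Grid: Level 24-25 × Category Minimal = 62-70 months.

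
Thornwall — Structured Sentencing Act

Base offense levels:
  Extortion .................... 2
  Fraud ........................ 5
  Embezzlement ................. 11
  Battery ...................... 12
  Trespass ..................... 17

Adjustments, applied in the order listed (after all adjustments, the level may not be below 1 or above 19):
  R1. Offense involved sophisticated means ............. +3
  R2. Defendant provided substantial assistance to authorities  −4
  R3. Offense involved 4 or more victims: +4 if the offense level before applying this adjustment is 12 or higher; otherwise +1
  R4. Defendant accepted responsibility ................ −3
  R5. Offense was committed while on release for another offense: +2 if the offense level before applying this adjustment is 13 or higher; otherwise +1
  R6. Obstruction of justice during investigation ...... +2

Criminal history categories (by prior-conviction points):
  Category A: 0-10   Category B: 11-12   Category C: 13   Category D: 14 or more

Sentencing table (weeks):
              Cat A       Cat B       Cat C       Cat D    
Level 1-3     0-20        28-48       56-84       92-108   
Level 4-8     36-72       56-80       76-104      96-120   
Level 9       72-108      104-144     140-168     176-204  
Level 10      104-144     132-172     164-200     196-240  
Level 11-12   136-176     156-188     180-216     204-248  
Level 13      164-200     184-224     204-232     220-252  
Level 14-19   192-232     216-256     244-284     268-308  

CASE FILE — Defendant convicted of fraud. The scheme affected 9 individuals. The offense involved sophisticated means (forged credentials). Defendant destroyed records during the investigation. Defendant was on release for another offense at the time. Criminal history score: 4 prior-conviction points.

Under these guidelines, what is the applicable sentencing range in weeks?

136-176 weeks

Base offense level for fraud: 5.
R1 applies: 5 + 3 = 8.
R2 does not apply.
R3 applies (level before this adjustment is 8 < 12, so +1): 8 + 1 = 9.
R5 applies (level before this adjustment is 9 < 13, so +1): 9 + 1 = 10.
R6 applies: 10 + 2 = 12.
Final offense level: 12.
Criminal history: 4 prior points → Category A (0-10).
Level 12 falls in the 11-12 band.
Grid: Level 11-12 × Category A = 136-176 weeks.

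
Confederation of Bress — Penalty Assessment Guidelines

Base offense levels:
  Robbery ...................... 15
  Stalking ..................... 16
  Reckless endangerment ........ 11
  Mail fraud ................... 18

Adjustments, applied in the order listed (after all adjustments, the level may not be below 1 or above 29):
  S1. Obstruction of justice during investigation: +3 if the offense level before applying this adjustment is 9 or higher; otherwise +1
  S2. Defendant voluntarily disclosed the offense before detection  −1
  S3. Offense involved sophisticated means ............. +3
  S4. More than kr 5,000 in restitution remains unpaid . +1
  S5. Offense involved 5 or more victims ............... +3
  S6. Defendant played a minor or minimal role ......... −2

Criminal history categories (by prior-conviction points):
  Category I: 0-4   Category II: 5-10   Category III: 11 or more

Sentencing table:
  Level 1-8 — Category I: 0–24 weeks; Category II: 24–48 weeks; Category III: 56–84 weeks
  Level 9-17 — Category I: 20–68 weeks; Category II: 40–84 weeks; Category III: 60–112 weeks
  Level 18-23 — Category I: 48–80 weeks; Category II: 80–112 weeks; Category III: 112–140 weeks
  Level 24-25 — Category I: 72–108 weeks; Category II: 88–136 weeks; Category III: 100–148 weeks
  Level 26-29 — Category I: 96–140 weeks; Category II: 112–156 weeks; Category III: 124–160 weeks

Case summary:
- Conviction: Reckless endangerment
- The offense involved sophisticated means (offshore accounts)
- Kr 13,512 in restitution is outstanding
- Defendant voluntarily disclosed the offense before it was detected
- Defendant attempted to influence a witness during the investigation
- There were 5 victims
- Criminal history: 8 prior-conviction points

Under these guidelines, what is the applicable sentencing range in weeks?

80-112 weeks

Base offense level for reckless endangerment: 11.
S1 applies (level before this adjustment is 11 ≥ 9, so +3): 11 + 3 = 14.
S2 applies: 14 − 1 = 13.
S3 applies: 13 + 3 = 16.
S4 applies: 16 + 1 = 17.
S5 applies: 17 + 3 = 20.
S6 does not apply.
Final offense level: 20.
Criminal history: 8 prior points → Category II (5-10).
Level 20 falls in the 18-23 band.
Grid: Level 18-23 × Category II = 80-112 weeks.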